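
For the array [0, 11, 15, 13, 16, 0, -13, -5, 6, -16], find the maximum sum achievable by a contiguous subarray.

Using Kadane's algorithm on [0, 11, 15, 13, 16, 0, -13, -5, 6, -16]:

Scanning through the array:
Position 1 (value 11): max_ending_here = 11, max_so_far = 11
Position 2 (value 15): max_ending_here = 26, max_so_far = 26
Position 3 (value 13): max_ending_here = 39, max_so_far = 39
Position 4 (value 16): max_ending_here = 55, max_so_far = 55
Position 5 (value 0): max_ending_here = 55, max_so_far = 55
Position 6 (value -13): max_ending_here = 42, max_so_far = 55
Position 7 (value -5): max_ending_here = 37, max_so_far = 55
Position 8 (value 6): max_ending_here = 43, max_so_far = 55
Position 9 (value -16): max_ending_here = 27, max_so_far = 55

Maximum subarray: [0, 11, 15, 13, 16]
Maximum sum: 55

The maximum subarray is [0, 11, 15, 13, 16] with sum 55. This subarray runs from index 0 to index 4.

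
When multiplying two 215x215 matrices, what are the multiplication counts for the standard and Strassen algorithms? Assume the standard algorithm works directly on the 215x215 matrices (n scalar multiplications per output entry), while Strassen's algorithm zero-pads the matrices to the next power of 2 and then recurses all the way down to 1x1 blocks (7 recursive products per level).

Matrix multiplication for 215x215 matrices:

Strassen's algorithm requires power-of-2 dimensions. Pad 215x215 to 256x256 (next power of 2).

Standard algorithm: 215^3 = 9938375 multiplications
Strassen's algorithm: 7^(log2(256)) = 7^8 = 5764801 multiplications
Savings: 9938375 - 5764801 = 4173574 multiplications

Standard: 9938375 multiplications (215^3). Strassen: 5764801 multiplications (7^8, after padding to 256x256). Strassen reduces 8 recursive multiplications to 7 at each level.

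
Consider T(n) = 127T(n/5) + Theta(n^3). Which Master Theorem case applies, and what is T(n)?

Master Theorem for T(n) = 127T(n/5) + O(n^3):

a = 127, b = 5, c = 3
log_b(a) = log_5(127) = 3.0099

Case 1: c = 3 < log_5(127) = 3.0099
T(n) = O(n^(log_5 127))

For T(n) = 127T(n/5) + O(n^3): log_5(127) = 3.0099. This is Case 1 of the Master Theorem (c < log_b(a), work dominated by leaves), giving O(n^(log_5 127)).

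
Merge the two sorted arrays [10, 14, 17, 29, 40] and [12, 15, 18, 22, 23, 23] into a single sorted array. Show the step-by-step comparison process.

Merging process:

Compare 10 vs 12: take 10 from left. Merged: [10]
Compare 14 vs 12: take 12 from right. Merged: [10, 12]
Compare 14 vs 15: take 14 from left. Merged: [10, 12, 14]
Compare 17 vs 15: take 15 from right. Merged: [10, 12, 14, 15]
Compare 17 vs 18: take 17 from left. Merged: [10, 12, 14, 15, 17]
Compare 29 vs 18: take 18 from right. Merged: [10, 12, 14, 15, 17, 18]
Compare 29 vs 22: take 22 from right. Merged: [10, 12, 14, 15, 17, 18, 22]
Compare 29 vs 23: take 23 from right. Merged: [10, 12, 14, 15, 17, 18, 22, 23]
Compare 29 vs 23: take 23 from right. Merged: [10, 12, 14, 15, 17, 18, 22, 23, 23]
Append remaining from left: [29, 40]. Merged: [10, 12, 14, 15, 17, 18, 22, 23, 23, 29, 40]

Final merged array: [10, 12, 14, 15, 17, 18, 22, 23, 23, 29, 40]
Total comparisons: 9

The merged array is [10, 12, 14, 15, 17, 18, 22, 23, 23, 29, 40], requiring 9 comparisons. The merge step runs in O(n) time where n is the total number of elements.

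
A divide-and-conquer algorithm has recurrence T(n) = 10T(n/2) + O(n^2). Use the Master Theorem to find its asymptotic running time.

Master Theorem for T(n) = 10T(n/2) + O(n^2):

a = 10, b = 2, c = 2
log_b(a) = log_2(10) = 3.3219

Case 1: c = 2 < log_2(10) = 3.3219
T(n) = O(n^(log_2 10))

For T(n) = 10T(n/2) + O(n^2): log_2(10) = 3.3219. This is Case 1 of the Master Theorem (c < log_b(a), work dominated by leaves), giving O(n^(log_2 10)).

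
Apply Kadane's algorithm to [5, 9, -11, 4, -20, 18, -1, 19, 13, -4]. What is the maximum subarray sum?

Using Kadane's algorithm on [5, 9, -11, 4, -20, 18, -1, 19, 13, -4]:

Scanning through the array:
Position 1 (value 9): max_ending_here = 14, max_so_far = 14
Position 2 (value -11): max_ending_here = 3, max_so_far = 14
Position 3 (value 4): max_ending_here = 7, max_so_far = 14
Position 4 (value -20): max_ending_here = -13, max_so_far = 14
Position 5 (value 18): max_ending_here = 18, max_so_far = 18
Position 6 (value -1): max_ending_here = 17, max_so_far = 18
Position 7 (value 19): max_ending_here = 36, max_so_far = 36
Position 8 (value 13): max_ending_here = 49, max_so_far = 49
Position 9 (value -4): max_ending_here = 45, max_so_far = 49

Maximum subarray: [18, -1, 19, 13]
Maximum sum: 49

The maximum subarray is [18, -1, 19, 13] with sum 49. This subarray runs from index 5 to index 8.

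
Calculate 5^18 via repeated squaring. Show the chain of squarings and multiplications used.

Computing 5^18 by squaring (build up from 5^1; each line after the first costs one multiplication):

5^1 = 5
5^2 = (5^1)^2 = 5^2 = 25
5^4 = (5^2)^2 = 25^2 = 625
5^8 = (5^4)^2 = 625^2 = 390625
5^9 = 5 * 5^8 = 5 * 390625 = 1953125
5^18 = (5^9)^2 = 1953125^2 = 3814697265625

Result: 3814697265625
Multiplications needed: 5 (5 lines after 5^1)

5^18 = 3814697265625. Using exponentiation by squaring, this requires 5 multiplications. The key idea: if the exponent is even, square the half-power; if odd, multiply by the base once.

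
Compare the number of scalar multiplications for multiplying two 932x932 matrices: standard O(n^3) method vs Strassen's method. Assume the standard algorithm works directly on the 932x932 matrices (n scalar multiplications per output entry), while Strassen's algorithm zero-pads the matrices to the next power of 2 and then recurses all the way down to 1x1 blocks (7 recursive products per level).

Matrix multiplication for 932x932 matrices:

Strassen's algorithm requires power-of-2 dimensions. Pad 932x932 to 1024x1024 (next power of 2).

Standard algorithm: 932^3 = 809557568 multiplications
Strassen's algorithm: 7^(log2(1024)) = 7^10 = 282475249 multiplications
Savings: 809557568 - 282475249 = 527082319 multiplications

Standard: 809557568 multiplications (932^3). Strassen: 282475249 multiplications (7^10, after padding to 1024x1024). Strassen reduces 8 recursive multiplications to 7 at each level.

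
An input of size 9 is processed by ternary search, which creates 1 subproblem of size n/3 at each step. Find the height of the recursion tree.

For divide and conquer with division factor 3:

Problem sizes at each level:
Level 0: 9
Level 1: 3
Level 2: 1

The root is level 0 and the size-1 base case is level 2 (the tree spans levels 0 through 2, i.e. 3 levels counting the root), so the depth is the number of divisions: log_3(9) = 2

The recursion tree depth is log_3(9) = 2. At each level, the problem size is divided by 3, so it takes 2 divisions to reduce to a base case of size 1. The algorithm makes 1 recursive call at each level.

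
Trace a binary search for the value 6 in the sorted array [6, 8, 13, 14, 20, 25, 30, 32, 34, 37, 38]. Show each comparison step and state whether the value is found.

Binary search for 6 in [6, 8, 13, 14, 20, 25, 30, 32, 34, 37, 38]:

lo=0, hi=10, mid=5, arr[mid]=25 -> 25 > 6, search left half
lo=0, hi=4, mid=2, arr[mid]=13 -> 13 > 6, search left half
lo=0, hi=1, mid=0, arr[mid]=6 -> Found target at index 0!

Binary search finds 6 at index 0 after 3 comparisons. The search repeatedly halves the search space by comparing with the middle element.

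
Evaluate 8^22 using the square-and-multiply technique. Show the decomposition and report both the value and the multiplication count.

Computing 8^22 by squaring (build up from 8^1; each line after the first costs one multiplication):

8^1 = 8
8^2 = (8^1)^2 = 8^2 = 64
8^4 = (8^2)^2 = 64^2 = 4096
8^5 = 8 * 8^4 = 8 * 4096 = 32768
8^10 = (8^5)^2 = 32768^2 = 1073741824
8^11 = 8 * 8^10 = 8 * 1073741824 = 8589934592
8^22 = (8^11)^2 = 8589934592^2 = 73786976294838206464

Result: 73786976294838206464
Multiplications needed: 6 (6 lines after 8^1)

8^22 = 73786976294838206464. Using exponentiation by squaring, this requires 6 multiplications. The key idea: if the exponent is even, square the half-power; if odd, multiply by the base once.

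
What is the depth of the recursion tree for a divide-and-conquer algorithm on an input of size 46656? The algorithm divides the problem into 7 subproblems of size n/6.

For divide and conquer with division factor 6:

Problem sizes at each level:
Level 0: 46656
Level 1: 7776
Level 2: 1296
Level 3: 216
Level 4: 36
Level 5: 6
Level 6: 1

The root is level 0 and the size-1 base case is level 6 (the tree spans levels 0 through 6, i.e. 7 levels counting the root), so the depth is the number of divisions: log_6(46656) = 6

The recursion tree depth is log_6(46656) = 6. At each level, the problem size is divided by 6, so it takes 6 divisions to reduce to a base case of size 1. The algorithm makes 7 recursive calls at each level.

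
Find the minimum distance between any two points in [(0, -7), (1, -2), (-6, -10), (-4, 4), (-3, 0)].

Computing all pairwise distances among 5 points:

d((0, -7), (1, -2)) = 5.099
d((0, -7), (-6, -10)) = 6.7082
d((0, -7), (-4, 4)) = 11.7047
d((0, -7), (-3, 0)) = 7.6158
d((1, -2), (-6, -10)) = 10.6301
d((1, -2), (-4, 4)) = 7.8102
d((1, -2), (-3, 0)) = 4.4721
d((-6, -10), (-4, 4)) = 14.1421
d((-6, -10), (-3, 0)) = 10.4403
d((-4, 4), (-3, 0)) = 4.1231 <-- minimum

Closest pair: (-4, 4) and (-3, 0) with distance 4.1231

The closest pair is (-4, 4) and (-3, 0) with Euclidean distance 4.1231. For 5 points, brute-force pairwise comparison is shown above. For large n, the divide-and-conquer algorithm (sort by x, recurse on halves, check the dividing strip) achieves O(n log n).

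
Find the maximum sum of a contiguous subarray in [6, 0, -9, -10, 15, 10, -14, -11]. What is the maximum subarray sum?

Using Kadane's algorithm on [6, 0, -9, -10, 15, 10, -14, -11]:

Scanning through the array:
Position 1 (value 0): max_ending_here = 6, max_so_far = 6
Position 2 (value -9): max_ending_here = -3, max_so_far = 6
Position 3 (value -10): max_ending_here = -10, max_so_far = 6
Position 4 (value 15): max_ending_here = 15, max_so_far = 15
Position 5 (value 10): max_ending_here = 25, max_so_far = 25
Position 6 (value -14): max_ending_here = 11, max_so_far = 25
Position 7 (value -11): max_ending_here = 0, max_so_far = 25

Maximum subarray: [15, 10]
Maximum sum: 25

The maximum subarray is [15, 10] with sum 25. This subarray runs from index 4 to index 5.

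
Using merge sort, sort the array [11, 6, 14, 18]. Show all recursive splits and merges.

Merge sort trace:

Split: [11, 6, 14, 18] -> [11, 6] and [14, 18]
  Split: [11, 6] -> [11] and [6]
  Merge: [11] + [6] -> [6, 11]
  Split: [14, 18] -> [14] and [18]
  Merge: [14] + [18] -> [14, 18]
Merge: [6, 11] + [14, 18] -> [6, 11, 14, 18]

Final sorted array: [6, 11, 14, 18]

The merge sort proceeds by recursively splitting the array and merging sorted halves.
After all merges, the sorted array is [6, 11, 14, 18].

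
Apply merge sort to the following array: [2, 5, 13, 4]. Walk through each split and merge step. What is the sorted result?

Merge sort trace:

Split: [2, 5, 13, 4] -> [2, 5] and [13, 4]
  Split: [2, 5] -> [2] and [5]
  Merge: [2] + [5] -> [2, 5]
  Split: [13, 4] -> [13] and [4]
  Merge: [13] + [4] -> [4, 13]
Merge: [2, 5] + [4, 13] -> [2, 4, 5, 13]

Final sorted array: [2, 4, 5, 13]

The merge sort proceeds by recursively splitting the array and merging sorted halves.
After all merges, the sorted array is [2, 4, 5, 13].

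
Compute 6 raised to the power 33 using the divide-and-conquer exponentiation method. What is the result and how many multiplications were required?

Computing 6^33 by squaring (build up from 6^1; each line after the first costs one multiplication):

6^1 = 6
6^2 = (6^1)^2 = 6^2 = 36
6^4 = (6^2)^2 = 36^2 = 1296
6^8 = (6^4)^2 = 1296^2 = 1679616
6^16 = (6^8)^2 = 1679616^2 = 2821109907456
6^32 = (6^16)^2 = 2821109907456^2 = 7958661109946400884391936
6^33 = 6 * 6^32 = 6 * 7958661109946400884391936 = 47751966659678405306351616

Result: 47751966659678405306351616
Multiplications needed: 6 (6 lines after 6^1)

6^33 = 47751966659678405306351616. Using exponentiation by squaring, this requires 6 multiplications. The key idea: if the exponent is even, square the half-power; if odd, multiply by the base once.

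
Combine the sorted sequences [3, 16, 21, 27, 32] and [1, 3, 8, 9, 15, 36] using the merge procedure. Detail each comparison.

Merging process:

Compare 3 vs 1: take 1 from right. Merged: [1]
Compare 3 vs 3: take 3 from left. Merged: [1, 3]
Compare 16 vs 3: take 3 from right. Merged: [1, 3, 3]
Compare 16 vs 8: take 8 from right. Merged: [1, 3, 3, 8]
Compare 16 vs 9: take 9 from right. Merged: [1, 3, 3, 8, 9]
Compare 16 vs 15: take 15 from right. Merged: [1, 3, 3, 8, 9, 15]
Compare 16 vs 36: take 16 from left. Merged: [1, 3, 3, 8, 9, 15, 16]
Compare 21 vs 36: take 21 from left. Merged: [1, 3, 3, 8, 9, 15, 16, 21]
Compare 27 vs 36: take 27 from left. Merged: [1, 3, 3, 8, 9, 15, 16, 21, 27]
Compare 32 vs 36: take 32 from left. Merged: [1, 3, 3, 8, 9, 15, 16, 21, 27, 32]
Append remaining from right: [36]. Merged: [1, 3, 3, 8, 9, 15, 16, 21, 27, 32, 36]

Final merged array: [1, 3, 3, 8, 9, 15, 16, 21, 27, 32, 36]
Total comparisons: 10

The merged array is [1, 3, 3, 8, 9, 15, 16, 21, 27, 32, 36], requiring 10 comparisons. The merge step runs in O(n) time where n is the total number of elements.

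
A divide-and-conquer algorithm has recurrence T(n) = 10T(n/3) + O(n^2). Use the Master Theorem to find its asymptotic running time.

Master Theorem for T(n) = 10T(n/3) + O(n^2):

a = 10, b = 3, c = 2
log_b(a) = log_3(10) = 2.0959

Case 1: c = 2 < log_3(10) = 2.0959
T(n) = O(n^(log_3 10))

For T(n) = 10T(n/3) + O(n^2): log_3(10) = 2.0959. This is Case 1 of the Master Theorem (c < log_b(a), work dominated by leaves), giving O(n^(log_3 10)).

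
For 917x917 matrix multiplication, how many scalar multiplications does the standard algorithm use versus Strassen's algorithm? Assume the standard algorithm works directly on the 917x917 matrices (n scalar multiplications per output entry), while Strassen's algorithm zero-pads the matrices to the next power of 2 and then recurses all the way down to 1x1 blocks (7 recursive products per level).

Matrix multiplication for 917x917 matrices:

Strassen's algorithm requires power-of-2 dimensions. Pad 917x917 to 1024x1024 (next power of 2).

Standard algorithm: 917^3 = 771095213 multiplications
Strassen's algorithm: 7^(log2(1024)) = 7^10 = 282475249 multiplications
Savings: 771095213 - 282475249 = 488619964 multiplications

Standard: 771095213 multiplications (917^3). Strassen: 282475249 multiplications (7^10, after padding to 1024x1024). Strassen reduces 8 recursive multiplications to 7 at each level.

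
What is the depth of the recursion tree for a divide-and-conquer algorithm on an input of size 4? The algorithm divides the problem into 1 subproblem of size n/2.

For divide and conquer with division factor 2:

Problem sizes at each level:
Level 0: 4
Level 1: 2
Level 2: 1

The root is level 0 and the size-1 base case is level 2 (the tree spans levels 0 through 2, i.e. 3 levels counting the root), so the depth is the number of divisions: log_2(4) = 2

The recursion tree depth is log_2(4) = 2. At each level, the problem size is divided by 2, so it takes 2 divisions to reduce to a base case of size 1. The algorithm makes 1 recursive call at each level.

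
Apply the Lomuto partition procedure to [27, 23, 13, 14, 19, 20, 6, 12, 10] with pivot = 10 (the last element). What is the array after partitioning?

Lomuto partition with pivot = 10:

Initial array: [27, 23, 13, 14, 19, 20, 6, 12, 10]

arr[0]=27 > 10: no swap
arr[1]=23 > 10: no swap
arr[2]=13 > 10: no swap
arr[3]=14 > 10: no swap
arr[4]=19 > 10: no swap
arr[5]=20 > 10: no swap
arr[6]=6 <= 10: swap with position 0, array becomes [6, 23, 13, 14, 19, 20, 27, 12, 10]
arr[7]=12 > 10: no swap

Place pivot at position 1: [6, 10, 13, 14, 19, 20, 27, 12, 23]
Pivot position: 1

After partitioning with pivot 10, the array becomes [6, 10, 13, 14, 19, 20, 27, 12, 23]. The pivot is placed at index 1. All elements to the left of the pivot are <= 10, and all elements to the right are > 10.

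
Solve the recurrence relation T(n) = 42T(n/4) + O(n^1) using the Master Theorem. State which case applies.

Master Theorem for T(n) = 42T(n/4) + O(n^1):

a = 42, b = 4, c = 1
log_b(a) = log_4(42) = 2.6962

Case 1: c = 1 < log_4(42) = 2.6962
T(n) = O(n^(log_4 42))

For T(n) = 42T(n/4) + O(n^1): log_4(42) = 2.6962. This is Case 1 of the Master Theorem (c < log_b(a), work dominated by leaves), giving O(n^(log_4 42)).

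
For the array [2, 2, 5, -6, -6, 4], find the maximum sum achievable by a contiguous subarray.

Using Kadane's algorithm on [2, 2, 5, -6, -6, 4]:

Scanning through the array:
Position 1 (value 2): max_ending_here = 4, max_so_far = 4
Position 2 (value 5): max_ending_here = 9, max_so_far = 9
Position 3 (value -6): max_ending_here = 3, max_so_far = 9
Position 4 (value -6): max_ending_here = -3, max_so_far = 9
Position 5 (value 4): max_ending_here = 4, max_so_far = 9

Maximum subarray: [2, 2, 5]
Maximum sum: 9

The maximum subarray is [2, 2, 5] with sum 9. This subarray runs from index 0 to index 2.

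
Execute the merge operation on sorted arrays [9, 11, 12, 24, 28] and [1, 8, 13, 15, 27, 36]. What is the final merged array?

Merging process:

Compare 9 vs 1: take 1 from right. Merged: [1]
Compare 9 vs 8: take 8 from right. Merged: [1, 8]
Compare 9 vs 13: take 9 from left. Merged: [1, 8, 9]
Compare 11 vs 13: take 11 from left. Merged: [1, 8, 9, 11]
Compare 12 vs 13: take 12 from left. Merged: [1, 8, 9, 11, 12]
Compare 24 vs 13: take 13 from right. Merged: [1, 8, 9, 11, 12, 13]
Compare 24 vs 15: take 15 from right. Merged: [1, 8, 9, 11, 12, 13, 15]
Compare 24 vs 27: take 24 from left. Merged: [1, 8, 9, 11, 12, 13, 15, 24]
Compare 28 vs 27: take 27 from right. Merged: [1, 8, 9, 11, 12, 13, 15, 24, 27]
Compare 28 vs 36: take 28 from left. Merged: [1, 8, 9, 11, 12, 13, 15, 24, 27, 28]
Append remaining from right: [36]. Merged: [1, 8, 9, 11, 12, 13, 15, 24, 27, 28, 36]

Final merged array: [1, 8, 9, 11, 12, 13, 15, 24, 27, 28, 36]
Total comparisons: 10

The merged array is [1, 8, 9, 11, 12, 13, 15, 24, 27, 28, 36], requiring 10 comparisons. The merge step runs in O(n) time where n is the total number of elements.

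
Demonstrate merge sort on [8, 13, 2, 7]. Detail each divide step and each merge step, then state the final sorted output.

Merge sort trace:

Split: [8, 13, 2, 7] -> [8, 13] and [2, 7]
  Split: [8, 13] -> [8] and [13]
  Merge: [8] + [13] -> [8, 13]
  Split: [2, 7] -> [2] and [7]
  Merge: [2] + [7] -> [2, 7]
Merge: [8, 13] + [2, 7] -> [2, 7, 8, 13]

Final sorted array: [2, 7, 8, 13]

The merge sort proceeds by recursively splitting the array and merging sorted halves.
After all merges, the sorted array is [2, 7, 8, 13].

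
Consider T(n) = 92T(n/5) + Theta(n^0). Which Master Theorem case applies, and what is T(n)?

Master Theorem for T(n) = 92T(n/5) + O(n^0):

a = 92, b = 5, c = 0
log_b(a) = log_5(92) = 2.8095

Case 1: c = 0 < log_5(92) = 2.8095
T(n) = O(n^(log_5 92))

For T(n) = 92T(n/5) + O(n^0): log_5(92) = 2.8095. This is Case 1 of the Master Theorem (c < log_b(a), work dominated by leaves), giving O(n^(log_5 92)).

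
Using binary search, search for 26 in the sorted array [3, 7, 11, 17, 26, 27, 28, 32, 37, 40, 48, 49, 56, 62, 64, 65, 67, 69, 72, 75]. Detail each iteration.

Binary search for 26 in [3, 7, 11, 17, 26, 27, 28, 32, 37, 40, 48, 49, 56, 62, 64, 65, 67, 69, 72, 75]:

lo=0, hi=19, mid=9, arr[mid]=40 -> 40 > 26, search left half
lo=0, hi=8, mid=4, arr[mid]=26 -> Found target at index 4!

Binary search finds 26 at index 4 after 2 comparisons. The search repeatedly halves the search space by comparing with the middle element.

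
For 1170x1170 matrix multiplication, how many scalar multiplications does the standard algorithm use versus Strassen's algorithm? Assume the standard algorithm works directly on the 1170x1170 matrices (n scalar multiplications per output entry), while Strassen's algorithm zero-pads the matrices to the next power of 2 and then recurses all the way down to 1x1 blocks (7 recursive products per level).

Matrix multiplication for 1170x1170 matrices:

Strassen's algorithm requires power-of-2 dimensions. Pad 1170x1170 to 2048x2048 (next power of 2).

Standard algorithm: 1170^3 = 1601613000 multiplications
Strassen's algorithm: 7^(log2(2048)) = 7^11 = 1977326743 multiplications
Difference: 1601613000 - 1977326743 = -375713743 (Strassen uses MORE here due to padding overhead — for small or just-over-power-of-2 n, padding can outweigh the per-level savings)

Standard: 1601613000 multiplications (1170^3). Strassen: 1977326743 multiplications (7^11, after padding to 2048x2048). Strassen reduces 8 recursive multiplications to 7 at each level.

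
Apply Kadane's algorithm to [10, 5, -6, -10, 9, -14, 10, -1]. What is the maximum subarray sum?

Using Kadane's algorithm on [10, 5, -6, -10, 9, -14, 10, -1]:

Scanning through the array:
Position 1 (value 5): max_ending_here = 15, max_so_far = 15
Position 2 (value -6): max_ending_here = 9, max_so_far = 15
Position 3 (value -10): max_ending_here = -1, max_so_far = 15
Position 4 (value 9): max_ending_here = 9, max_so_far = 15
Position 5 (value -14): max_ending_here = -5, max_so_far = 15
Position 6 (value 10): max_ending_here = 10, max_so_far = 15
Position 7 (value -1): max_ending_here = 9, max_so_far = 15

Maximum subarray: [10, 5]
Maximum sum: 15

The maximum subarray is [10, 5] with sum 15. This subarray runs from index 0 to index 1.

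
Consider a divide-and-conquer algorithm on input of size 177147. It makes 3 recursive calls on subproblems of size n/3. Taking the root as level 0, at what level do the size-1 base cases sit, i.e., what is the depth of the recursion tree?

For divide and conquer with division factor 3:

Problem sizes at each level:
Level 0: 177147
Level 1: 59049
Level 2: 19683
Level 3: 6561
Level 4: 2187
Level 5: 729
Level 6: 243
Level 7: 81
Level 8: 27
Level 9: 9
Level 10: 3
Level 11: 1

The root is level 0 and the size-1 base case is level 11 (the tree spans levels 0 through 11, i.e. 12 levels counting the root), so the depth is the number of divisions: log_3(177147) = 11

The recursion tree depth is log_3(177147) = 11. At each level, the problem size is divided by 3, so it takes 11 divisions to reduce to a base case of size 1. The algorithm makes 3 recursive calls at each level.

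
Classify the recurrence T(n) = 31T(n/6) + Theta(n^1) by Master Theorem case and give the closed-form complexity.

Master Theorem for T(n) = 31T(n/6) + O(n^1):

a = 31, b = 6, c = 1
log_b(a) = log_6(31) = 1.9165

Case 1: c = 1 < log_6(31) = 1.9165
T(n) = O(n^(log_6 31))

For T(n) = 31T(n/6) + O(n^1): log_6(31) = 1.9165. This is Case 1 of the Master Theorem (c < log_b(a), work dominated by leaves), giving O(n^(log_6 31)).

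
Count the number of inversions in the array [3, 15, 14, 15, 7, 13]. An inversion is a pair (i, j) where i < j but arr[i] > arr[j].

Finding inversions in [3, 15, 14, 15, 7, 13]:

(1, 2): arr[1]=15 > arr[2]=14
(1, 4): arr[1]=15 > arr[4]=7
(1, 5): arr[1]=15 > arr[5]=13
(2, 4): arr[2]=14 > arr[4]=7
(2, 5): arr[2]=14 > arr[5]=13
(3, 4): arr[3]=15 > arr[4]=7
(3, 5): arr[3]=15 > arr[5]=13

Total inversions: 7

The array has 7 inversion(s): (1,2), (1,4), (1,5), (2,4), (2,5), (3,4), (3,5). Each pair (i,j) satisfies i < j and arr[i] > arr[j].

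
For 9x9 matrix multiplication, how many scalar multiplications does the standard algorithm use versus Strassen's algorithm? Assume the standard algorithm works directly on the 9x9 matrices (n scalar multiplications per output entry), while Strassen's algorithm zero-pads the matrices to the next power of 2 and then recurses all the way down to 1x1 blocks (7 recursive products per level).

Matrix multiplication for 9x9 matrices:

Strassen's algorithm requires power-of-2 dimensions. Pad 9x9 to 16x16 (next power of 2).

Standard algorithm: 9^3 = 729 multiplications
Strassen's algorithm: 7^(log2(16)) = 7^4 = 2401 multiplications
Difference: 729 - 2401 = -1672 (Strassen uses MORE here due to padding overhead — for small or just-over-power-of-2 n, padding can outweigh the per-level savings)

Standard: 729 multiplications (9^3). Strassen: 2401 multiplications (7^4, after padding to 16x16). Strassen reduces 8 recursive multiplications to 7 at each level.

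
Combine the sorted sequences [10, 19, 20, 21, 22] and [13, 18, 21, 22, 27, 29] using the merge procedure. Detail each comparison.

Merging process:

Compare 10 vs 13: take 10 from left. Merged: [10]
Compare 19 vs 13: take 13 from right. Merged: [10, 13]
Compare 19 vs 18: take 18 from right. Merged: [10, 13, 18]
Compare 19 vs 21: take 19 from left. Merged: [10, 13, 18, 19]
Compare 20 vs 21: take 20 from left. Merged: [10, 13, 18, 19, 20]
Compare 21 vs 21: take 21 from left. Merged: [10, 13, 18, 19, 20, 21]
Compare 22 vs 21: take 21 from right. Merged: [10, 13, 18, 19, 20, 21, 21]
Compare 22 vs 22: take 22 from left. Merged: [10, 13, 18, 19, 20, 21, 21, 22]
Append remaining from right: [22, 27, 29]. Merged: [10, 13, 18, 19, 20, 21, 21, 22, 22, 27, 29]

Final merged array: [10, 13, 18, 19, 20, 21, 21, 22, 22, 27, 29]
Total comparisons: 8

The merged array is [10, 13, 18, 19, 20, 21, 21, 22, 22, 27, 29], requiring 8 comparisons. The merge step runs in O(n) time where n is the total number of elements.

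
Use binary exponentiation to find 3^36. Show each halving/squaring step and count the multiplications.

Computing 3^36 by squaring (build up from 3^1; each line after the first costs one multiplication):

3^1 = 3
3^2 = (3^1)^2 = 3^2 = 9
3^4 = (3^2)^2 = 9^2 = 81
3^8 = (3^4)^2 = 81^2 = 6561
3^9 = 3 * 3^8 = 3 * 6561 = 19683
3^18 = (3^9)^2 = 19683^2 = 387420489
3^36 = (3^18)^2 = 387420489^2 = 150094635296999121

Result: 150094635296999121
Multiplications needed: 6 (6 lines after 3^1)

3^36 = 150094635296999121. Using exponentiation by squaring, this requires 6 multiplications. The key idea: if the exponent is even, square the half-power; if odd, multiply by the base once.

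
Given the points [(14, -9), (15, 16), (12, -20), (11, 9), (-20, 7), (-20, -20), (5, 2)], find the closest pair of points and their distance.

Computing all pairwise distances among 7 points:

d((14, -9), (15, 16)) = 25.02
d((14, -9), (12, -20)) = 11.1803
d((14, -9), (11, 9)) = 18.2483
d((14, -9), (-20, 7)) = 37.5766
d((14, -9), (-20, -20)) = 35.7351
d((14, -9), (5, 2)) = 14.2127
d((15, 16), (12, -20)) = 36.1248
d((15, 16), (11, 9)) = 8.0623 <-- minimum
d((15, 16), (-20, 7)) = 36.1386
d((15, 16), (-20, -20)) = 50.2096
d((15, 16), (5, 2)) = 17.2047
d((12, -20), (11, 9)) = 29.0172
d((12, -20), (-20, 7)) = 41.8688
d((12, -20), (-20, -20)) = 32.0
d((12, -20), (5, 2)) = 23.0868
d((11, 9), (-20, 7)) = 31.0644
d((11, 9), (-20, -20)) = 42.45
d((11, 9), (5, 2)) = 9.2195
d((-20, 7), (-20, -20)) = 27.0
d((-20, 7), (5, 2)) = 25.4951
d((-20, -20), (5, 2)) = 33.3017

Closest pair: (15, 16) and (11, 9) with distance 8.0623

The closest pair is (15, 16) and (11, 9) with Euclidean distance 8.0623. For 7 points, brute-force pairwise comparison is shown above. For large n, the divide-and-conquer algorithm (sort by x, recurse on halves, check the dividing strip) achieves O(n log n).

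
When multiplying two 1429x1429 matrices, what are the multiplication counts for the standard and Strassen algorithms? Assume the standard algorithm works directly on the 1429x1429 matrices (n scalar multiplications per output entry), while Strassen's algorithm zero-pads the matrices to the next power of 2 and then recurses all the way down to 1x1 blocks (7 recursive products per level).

Matrix multiplication for 1429x1429 matrices:

Strassen's algorithm requires power-of-2 dimensions. Pad 1429x1429 to 2048x2048 (next power of 2).

Standard algorithm: 1429^3 = 2918076589 multiplications
Strassen's algorithm: 7^(log2(2048)) = 7^11 = 1977326743 multiplications
Savings: 2918076589 - 1977326743 = 940749846 multiplications

Standard: 2918076589 multiplications (1429^3). Strassen: 1977326743 multiplications (7^11, after padding to 2048x2048). Strassen reduces 8 recursive multiplications to 7 at each level.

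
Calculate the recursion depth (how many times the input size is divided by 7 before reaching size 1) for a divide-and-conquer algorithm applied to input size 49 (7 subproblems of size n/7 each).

For divide and conquer with division factor 7:

Problem sizes at each level:
Level 0: 49
Level 1: 7
Level 2: 1

The root is level 0 and the size-1 base case is level 2 (the tree spans levels 0 through 2, i.e. 3 levels counting the root), so the depth is the number of divisions: log_7(49) = 2

The recursion tree depth is log_7(49) = 2. At each level, the problem size is divided by 7, so it takes 2 divisions to reduce to a base case of size 1. The algorithm makes 7 recursive calls at each level.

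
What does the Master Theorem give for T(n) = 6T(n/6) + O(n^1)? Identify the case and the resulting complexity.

Master Theorem for T(n) = 6T(n/6) + O(n^1):

a = 6, b = 6, c = 1
log_b(a) = log_6(6) = 1.0000

Case 2: c = 1 = log_6(6) = 1.0000
T(n) = O(n^1 log n) = O(n log n)

For T(n) = 6T(n/6) + O(n^1): log_6(6) = 1.0000. This is Case 2 of the Master Theorem (c = log_b(a), equal work at all levels), giving O(n log n).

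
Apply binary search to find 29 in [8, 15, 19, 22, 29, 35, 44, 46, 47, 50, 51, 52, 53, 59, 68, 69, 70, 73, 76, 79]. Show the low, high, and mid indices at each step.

Binary search for 29 in [8, 15, 19, 22, 29, 35, 44, 46, 47, 50, 51, 52, 53, 59, 68, 69, 70, 73, 76, 79]:

lo=0, hi=19, mid=9, arr[mid]=50 -> 50 > 29, search left half
lo=0, hi=8, mid=4, arr[mid]=29 -> Found target at index 4!

Binary search finds 29 at index 4 after 2 comparisons. The search repeatedly halves the search space by comparing with the middle element.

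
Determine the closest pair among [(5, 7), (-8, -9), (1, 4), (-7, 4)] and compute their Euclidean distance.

Computing all pairwise distances among 4 points:

d((5, 7), (-8, -9)) = 20.6155
d((5, 7), (1, 4)) = 5.0 <-- minimum
d((5, 7), (-7, 4)) = 12.3693
d((-8, -9), (1, 4)) = 15.8114
d((-8, -9), (-7, 4)) = 13.0384
d((1, 4), (-7, 4)) = 8.0

Closest pair: (5, 7) and (1, 4) with distance 5.0

The closest pair is (5, 7) and (1, 4) with Euclidean distance 5.0. For 4 points, brute-force pairwise comparison is shown above. For large n, the divide-and-conquer algorithm (sort by x, recurse on halves, check the dividing strip) achieves O(n log n).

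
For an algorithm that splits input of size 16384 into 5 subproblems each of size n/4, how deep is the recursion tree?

For divide and conquer with division factor 4:

Problem sizes at each level:
Level 0: 16384
Level 1: 4096
Level 2: 1024
Level 3: 256
Level 4: 64
Level 5: 16
Level 6: 4
Level 7: 1

The root is level 0 and the size-1 base case is level 7 (the tree spans levels 0 through 7, i.e. 8 levels counting the root), so the depth is the number of divisions: log_4(16384) = 7

The recursion tree depth is log_4(16384) = 7. At each level, the problem size is divided by 4, so it takes 7 divisions to reduce to a base case of size 1. The algorithm makes 5 recursive calls at each level.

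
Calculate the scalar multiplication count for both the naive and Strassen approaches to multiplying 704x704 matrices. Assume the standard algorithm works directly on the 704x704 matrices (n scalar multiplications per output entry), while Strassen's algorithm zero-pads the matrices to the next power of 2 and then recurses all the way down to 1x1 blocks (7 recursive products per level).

Matrix multiplication for 704x704 matrices:

Strassen's algorithm requires power-of-2 dimensions. Pad 704x704 to 1024x1024 (next power of 2).

Standard algorithm: 704^3 = 348913664 multiplications
Strassen's algorithm: 7^(log2(1024)) = 7^10 = 282475249 multiplications
Savings: 348913664 - 282475249 = 66438415 multiplications

Standard: 348913664 multiplications (704^3). Strassen: 282475249 multiplications (7^10, after padding to 1024x1024). Strassen reduces 8 recursive multiplications to 7 at each level.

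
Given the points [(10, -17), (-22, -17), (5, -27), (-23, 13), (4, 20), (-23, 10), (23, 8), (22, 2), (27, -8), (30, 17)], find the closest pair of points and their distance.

Computing all pairwise distances among 10 points:

d((10, -17), (-22, -17)) = 32.0
d((10, -17), (5, -27)) = 11.1803
d((10, -17), (-23, 13)) = 44.5982
d((10, -17), (4, 20)) = 37.4833
d((10, -17), (-23, 10)) = 42.638
d((10, -17), (23, 8)) = 28.178
d((10, -17), (22, 2)) = 22.4722
d((10, -17), (27, -8)) = 19.2354
d((10, -17), (30, 17)) = 39.4462
d((-22, -17), (5, -27)) = 28.7924
d((-22, -17), (-23, 13)) = 30.0167
d((-22, -17), (4, 20)) = 45.2217
d((-22, -17), (-23, 10)) = 27.0185
d((-22, -17), (23, 8)) = 51.4782
d((-22, -17), (22, 2)) = 47.927
d((-22, -17), (27, -8)) = 49.8197
d((-22, -17), (30, 17)) = 62.1289
d((5, -27), (-23, 13)) = 48.8262
d((5, -27), (4, 20)) = 47.0106
d((5, -27), (-23, 10)) = 46.4004
d((5, -27), (23, 8)) = 39.3573
d((5, -27), (22, 2)) = 33.6155
d((5, -27), (27, -8)) = 29.0689
d((5, -27), (30, 17)) = 50.6063
d((-23, 13), (4, 20)) = 27.8927
d((-23, 13), (-23, 10)) = 3.0 <-- minimum
d((-23, 13), (23, 8)) = 46.2709
d((-23, 13), (22, 2)) = 46.3249
d((-23, 13), (27, -8)) = 54.231
d((-23, 13), (30, 17)) = 53.1507
d((4, 20), (-23, 10)) = 28.7924
d((4, 20), (23, 8)) = 22.4722
d((4, 20), (22, 2)) = 25.4558
d((4, 20), (27, -8)) = 36.2353
d((4, 20), (30, 17)) = 26.1725
d((-23, 10), (23, 8)) = 46.0435
d((-23, 10), (22, 2)) = 45.7056
d((-23, 10), (27, -8)) = 53.1413
d((-23, 10), (30, 17)) = 53.4603
d((23, 8), (22, 2)) = 6.0828
d((23, 8), (27, -8)) = 16.4924
d((23, 8), (30, 17)) = 11.4018
d((22, 2), (27, -8)) = 11.1803
d((22, 2), (30, 17)) = 17.0
d((27, -8), (30, 17)) = 25.1794

Closest pair: (-23, 13) and (-23, 10) with distance 3.0

The closest pair is (-23, 13) and (-23, 10) with Euclidean distance 3.0. For 10 points, brute-force pairwise comparison is shown above. For large n, the divide-and-conquer algorithm (sort by x, recurse on halves, check the dividing strip) achieves O(n log n).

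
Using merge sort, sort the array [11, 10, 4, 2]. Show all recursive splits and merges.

Merge sort trace:

Split: [11, 10, 4, 2] -> [11, 10] and [4, 2]
  Split: [11, 10] -> [11] and [10]
  Merge: [11] + [10] -> [10, 11]
  Split: [4, 2] -> [4] and [2]
  Merge: [4] + [2] -> [2, 4]
Merge: [10, 11] + [2, 4] -> [2, 4, 10, 11]

Final sorted array: [2, 4, 10, 11]

The merge sort proceeds by recursively splitting the array and merging sorted halves.
After all merges, the sorted array is [2, 4, 10, 11].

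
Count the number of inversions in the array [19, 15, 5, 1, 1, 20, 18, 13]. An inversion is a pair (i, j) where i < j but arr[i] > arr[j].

Finding inversions in [19, 15, 5, 1, 1, 20, 18, 13]:

(0, 1): arr[0]=19 > arr[1]=15
(0, 2): arr[0]=19 > arr[2]=5
(0, 3): arr[0]=19 > arr[3]=1
(0, 4): arr[0]=19 > arr[4]=1
(0, 6): arr[0]=19 > arr[6]=18
(0, 7): arr[0]=19 > arr[7]=13
(1, 2): arr[1]=15 > arr[2]=5
(1, 3): arr[1]=15 > arr[3]=1
(1, 4): arr[1]=15 > arr[4]=1
(1, 7): arr[1]=15 > arr[7]=13
(2, 3): arr[2]=5 > arr[3]=1
(2, 4): arr[2]=5 > arr[4]=1
(5, 6): arr[5]=20 > arr[6]=18
(5, 7): arr[5]=20 > arr[7]=13
(6, 7): arr[6]=18 > arr[7]=13

Total inversions: 15

The array has 15 inversion(s): (0,1), (0,2), (0,3), (0,4), (0,6), (0,7), (1,2), (1,3), (1,4), (1,7), (2,3), (2,4), (5,6), (5,7), (6,7). Each pair (i,j) satisfies i < j and arr[i] > arr[j].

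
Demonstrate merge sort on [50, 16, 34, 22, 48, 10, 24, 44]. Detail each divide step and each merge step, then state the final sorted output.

Merge sort trace:

Split: [50, 16, 34, 22, 48, 10, 24, 44] -> [50, 16, 34, 22] and [48, 10, 24, 44]
  Split: [50, 16, 34, 22] -> [50, 16] and [34, 22]
    Split: [50, 16] -> [50] and [16]
    Merge: [50] + [16] -> [16, 50]
    Split: [34, 22] -> [34] and [22]
    Merge: [34] + [22] -> [22, 34]
  Merge: [16, 50] + [22, 34] -> [16, 22, 34, 50]
  Split: [48, 10, 24, 44] -> [48, 10] and [24, 44]
    Split: [48, 10] -> [48] and [10]
    Merge: [48] + [10] -> [10, 48]
    Split: [24, 44] -> [24] and [44]
    Merge: [24] + [44] -> [24, 44]
  Merge: [10, 48] + [24, 44] -> [10, 24, 44, 48]
Merge: [16, 22, 34, 50] + [10, 24, 44, 48] -> [10, 16, 22, 24, 34, 44, 48, 50]

Final sorted array: [10, 16, 22, 24, 34, 44, 48, 50]

The merge sort proceeds by recursively splitting the array and merging sorted halves.
After all merges, the sorted array is [10, 16, 22, 24, 34, 44, 48, 50].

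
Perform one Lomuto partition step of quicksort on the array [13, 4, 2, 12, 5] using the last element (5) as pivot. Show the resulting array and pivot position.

Lomuto partition with pivot = 5:

Initial array: [13, 4, 2, 12, 5]

arr[0]=13 > 5: no swap
arr[1]=4 <= 5: swap with position 0, array becomes [4, 13, 2, 12, 5]
arr[2]=2 <= 5: swap with position 1, array becomes [4, 2, 13, 12, 5]
arr[3]=12 > 5: no swap

Place pivot at position 2: [4, 2, 5, 12, 13]
Pivot position: 2

After partitioning with pivot 5, the array becomes [4, 2, 5, 12, 13]. The pivot is placed at index 2. All elements to the left of the pivot are <= 5, and all elements to the right are > 5.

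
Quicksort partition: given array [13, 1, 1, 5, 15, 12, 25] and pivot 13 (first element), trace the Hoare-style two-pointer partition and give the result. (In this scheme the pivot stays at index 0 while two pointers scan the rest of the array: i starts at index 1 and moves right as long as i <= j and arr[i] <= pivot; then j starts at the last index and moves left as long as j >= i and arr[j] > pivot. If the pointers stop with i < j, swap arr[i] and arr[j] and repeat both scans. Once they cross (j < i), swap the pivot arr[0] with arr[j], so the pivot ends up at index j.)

Hoare-style two-pointer partition with pivot = 13:

Initial array: [13, 1, 1, 5, 15, 12, 25]

Pointers start at i = 1, j = 6.
i stops at index 4 (arr[4]=15 > 13), j stops at index 5 (arr[5]=12 <= 13): swap arr[4] and arr[5], array becomes [13, 1, 1, 5, 12, 15, 25]
i ends at 5, j ends at 4: the pointers have crossed (j < i), so scanning stops.

Swap pivot arr[0] with arr[4] to place pivot at position 4: [12, 1, 1, 5, 13, 15, 25]
Pivot position: 4

After partitioning with pivot 13, the array becomes [12, 1, 1, 5, 13, 15, 25]. The pivot is placed at index 4. All elements to the left of the pivot are <= 13, and all elements to the right are > 13.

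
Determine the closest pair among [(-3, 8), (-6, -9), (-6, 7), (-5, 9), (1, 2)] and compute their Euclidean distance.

Computing all pairwise distances among 5 points:

d((-3, 8), (-6, -9)) = 17.2627
d((-3, 8), (-6, 7)) = 3.1623
d((-3, 8), (-5, 9)) = 2.2361 <-- minimum
d((-3, 8), (1, 2)) = 7.2111
d((-6, -9), (-6, 7)) = 16.0
d((-6, -9), (-5, 9)) = 18.0278
d((-6, -9), (1, 2)) = 13.0384
d((-6, 7), (-5, 9)) = 2.2361 <-- minimum
d((-6, 7), (1, 2)) = 8.6023
d((-5, 9), (1, 2)) = 9.2195

Minimum distance: 2.2361 (tie among 2 pairs: (-3, 8) and (-5, 9); (-6, 7) and (-5, 9))

The minimum Euclidean distance is 2.2361. There is a tie: 2 pairs achieve this minimum — (-3, 8) and (-5, 9); (-6, 7) and (-5, 9). Any of these is a valid closest pair. For 5 points, brute-force pairwise comparison is shown above. For large n, the divide-and-conquer algorithm (sort by x, recurse on halves, check the dividing strip) achieves O(n log n).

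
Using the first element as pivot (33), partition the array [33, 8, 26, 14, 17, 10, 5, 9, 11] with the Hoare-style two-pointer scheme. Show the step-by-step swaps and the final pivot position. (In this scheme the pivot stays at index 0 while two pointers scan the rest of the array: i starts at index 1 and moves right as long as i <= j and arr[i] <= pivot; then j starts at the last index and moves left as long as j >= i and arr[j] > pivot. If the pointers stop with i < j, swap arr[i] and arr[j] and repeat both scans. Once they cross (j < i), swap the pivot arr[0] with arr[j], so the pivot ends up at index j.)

Hoare-style two-pointer partition with pivot = 33:

Initial array: [33, 8, 26, 14, 17, 10, 5, 9, 11]

Pointers start at i = 1, j = 8.
i ends at 9, j ends at 8: the pointers have crossed (j < i), so scanning stops.

Swap pivot arr[0] with arr[8] to place pivot at position 8: [11, 8, 26, 14, 17, 10, 5, 9, 33]
Pivot position: 8

After partitioning with pivot 33, the array becomes [11, 8, 26, 14, 17, 10, 5, 9, 33]. The pivot is placed at index 8. All elements to the left of the pivot are <= 33, and all elements to the right are > 33.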